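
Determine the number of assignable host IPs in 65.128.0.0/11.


Host bits = 32 - 11 = 21
Total addresses = 2^21 = 2097152
Usable = total - 2 (network and broadcast)
Usable hosts: 2097150


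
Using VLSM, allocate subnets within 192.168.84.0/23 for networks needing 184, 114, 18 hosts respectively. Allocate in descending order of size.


184 hosts -> /24 (254 usable): 192.168.84.0/24
114 hosts -> /25 (126 usable): 192.168.85.0/25
18 hosts -> /27 (30 usable): 192.168.85.128/27
Allocation: 192.168.84.0/24 (184 hosts, 254 usable); 192.168.85.0/25 (114 hosts, 126 usable); 192.168.85.128/27 (18 hosts, 30 usable)


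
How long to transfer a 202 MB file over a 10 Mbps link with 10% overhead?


Effective throughput = 10 * (1 - 10/100) = 9 Mbps
File size in Mb = 202 * 8 = 1616 Mb
Time = 1616 / 9
Time = 179.5556 seconds


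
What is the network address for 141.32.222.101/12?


IP:   10001101.00100000.11011110.01100101
Mask: 11111111.11110000.00000000.00000000
AND operation:
Net:  10001101.00100000.00000000.00000000
Network: 141.32.0.0/12


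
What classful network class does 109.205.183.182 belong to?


First octet: 109
Binary: 01101101
0xxxxxxx -> Class A (1-126)
Class A, default mask 255.0.0.0 (/8)


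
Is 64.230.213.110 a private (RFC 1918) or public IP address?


RFC 1918 private ranges:
  10.0.0.0/8 (10.0.0.0 - 10.255.255.255)
  172.16.0.0/12 (172.16.0.0 - 172.31.255.255)
  192.168.0.0/16 (192.168.0.0 - 192.168.255.255)
Public (not in any RFC 1918 range)


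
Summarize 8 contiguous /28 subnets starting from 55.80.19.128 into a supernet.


Original prefix: /28
Number of subnets: 8 = 2^3
New prefix = 28 - 3 = 25
Supernet: 55.80.19.128/25


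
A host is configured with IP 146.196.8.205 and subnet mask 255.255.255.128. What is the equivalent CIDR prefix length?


Binary: 11111111.11111111.11111111.10000000
Count leading 1s
Prefix: /25


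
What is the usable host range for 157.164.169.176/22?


Network: 157.164.168.0
Broadcast: 157.164.171.255
First usable = network + 1
Last usable = broadcast - 1
Range: 157.164.168.1 to 157.164.171.254


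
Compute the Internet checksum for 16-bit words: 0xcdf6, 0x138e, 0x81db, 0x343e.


Sum all words (with carry folding):
+ 0xcdf6 = 0xcdf6
+ 0x138e = 0xe184
+ 0x81db = 0x6360
+ 0x343e = 0x979e
One's complement: ~0x979e
Checksum = 0x6861


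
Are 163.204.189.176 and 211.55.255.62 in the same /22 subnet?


Mask: 255.255.252.0
163.204.189.176 AND mask = 163.204.188.0
211.55.255.62 AND mask = 211.55.252.0
No, different subnets (163.204.188.0 vs 211.55.252.0)


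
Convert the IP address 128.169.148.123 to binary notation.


128 = 10000000
169 = 10101001
148 = 10010100
123 = 01111011
Binary: 10000000.10101001.10010100.01111011


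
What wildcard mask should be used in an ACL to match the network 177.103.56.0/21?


Subnet mask: 255.255.248.0
Wildcard = 255.255.255.255 - subnet mask
255 - 255 = 0
255 - 255 = 0
255 - 248 = 7
255 - 0 = 255
Wildcard: 0.0.7.255


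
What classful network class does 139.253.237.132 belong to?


First octet: 139
Binary: 10001011
10xxxxxx -> Class B (128-191)
Class B, default mask 255.255.0.0 (/16)


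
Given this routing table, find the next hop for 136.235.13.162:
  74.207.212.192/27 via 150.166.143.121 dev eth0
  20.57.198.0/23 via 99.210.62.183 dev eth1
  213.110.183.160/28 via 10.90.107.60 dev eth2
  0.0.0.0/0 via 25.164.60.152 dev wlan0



Longest prefix match for 136.235.13.162:
  /27 74.207.212.192: no
  /23 20.57.198.0: no
  /28 213.110.183.160: no
  /0 0.0.0.0: MATCH
Selected: next-hop 25.164.60.152 via wlan0 (matched /0)


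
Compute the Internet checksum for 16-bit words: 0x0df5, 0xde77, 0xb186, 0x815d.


Sum all words (with carry folding):
+ 0x0df5 = 0x0df5
+ 0xde77 = 0xec6c
+ 0xb186 = 0x9df3
+ 0x815d = 0x1f51
One's complement: ~0x1f51
Checksum = 0xe0ae


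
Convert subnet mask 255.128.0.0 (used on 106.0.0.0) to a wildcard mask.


Subnet mask: 255.128.0.0
Wildcard = 255.255.255.255 - subnet mask
255 - 255 = 0
255 - 128 = 127
255 - 0 = 255
255 - 0 = 255
Wildcard: 0.127.255.255


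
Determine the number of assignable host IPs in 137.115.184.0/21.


Host bits = 32 - 21 = 11
Total addresses = 2^11 = 2048
Usable = total - 2 (network and broadcast)
Usable hosts: 2046


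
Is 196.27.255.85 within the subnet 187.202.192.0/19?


Subnet network: 187.202.192.0
Test IP AND mask: 196.27.224.0
No, 196.27.255.85 is not in 187.202.192.0/19


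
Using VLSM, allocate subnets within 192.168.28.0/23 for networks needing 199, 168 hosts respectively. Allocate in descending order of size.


199 hosts -> /24 (254 usable): 192.168.28.0/24
168 hosts -> /24 (254 usable): 192.168.29.0/24
Allocation: 192.168.28.0/24 (199 hosts, 254 usable); 192.168.29.0/24 (168 hosts, 254 usable)


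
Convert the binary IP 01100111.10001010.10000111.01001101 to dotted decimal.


01100111 = 103
10001010 = 138
10000111 = 135
01001101 = 77
IP: 103.138.135.77


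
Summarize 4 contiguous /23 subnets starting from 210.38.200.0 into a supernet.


Original prefix: /23
Number of subnets: 4 = 2^2
New prefix = 23 - 2 = 21
Supernet: 210.38.200.0/21


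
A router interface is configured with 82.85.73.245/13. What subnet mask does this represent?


/13 means 13 network bits, 19 host bits
Binary: 11111111111110000000000000000000
Mask: 255.248.0.0


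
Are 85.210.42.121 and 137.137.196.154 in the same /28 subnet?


Mask: 255.255.255.240
85.210.42.121 AND mask = 85.210.42.112
137.137.196.154 AND mask = 137.137.196.144
No, different subnets (85.210.42.112 vs 137.137.196.144)


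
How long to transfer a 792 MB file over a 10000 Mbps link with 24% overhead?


Effective throughput = 10000 * (1 - 24/100) = 7600 Mbps
File size in Mb = 792 * 8 = 6336 Mb
Time = 6336 / 7600
Time = 0.8337 seconds


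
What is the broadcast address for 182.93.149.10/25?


Network: 182.93.149.0/25
Host bits = 7
Set all host bits to 1:
Broadcast: 182.93.149.127


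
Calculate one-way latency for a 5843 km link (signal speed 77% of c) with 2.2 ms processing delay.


Speed = 0.77 * 3e5 km/s = 231000 km/s
Propagation delay = 5843 / 231000 = 0.0253 s = 25.2944 ms
Processing delay = 2.2 ms
Total one-way latency = 27.4944 ms


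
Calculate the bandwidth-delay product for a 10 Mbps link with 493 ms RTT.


BDP = bandwidth * RTT
= 10 Mbps * 493 ms
= 10 * 1e6 * 493 / 1000 bits
= 4930000 bits
= 616250 bytes
= 601.8066 KB
BDP = 4930000 bits (616250 bytes)


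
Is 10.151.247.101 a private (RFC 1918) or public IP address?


RFC 1918 private ranges:
  10.0.0.0/8 (10.0.0.0 - 10.255.255.255)
  172.16.0.0/12 (172.16.0.0 - 172.31.255.255)
  192.168.0.0/16 (192.168.0.0 - 192.168.255.255)
Private (in 10.0.0.0/8)


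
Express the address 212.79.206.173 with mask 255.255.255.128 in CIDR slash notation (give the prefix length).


Binary: 11111111.11111111.11111111.10000000
Count leading 1s
Prefix: /25


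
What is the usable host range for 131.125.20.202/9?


Network: 131.0.0.0
Broadcast: 131.127.255.255
First usable = network + 1
Last usable = broadcast - 1
Range: 131.0.0.1 to 131.127.255.254


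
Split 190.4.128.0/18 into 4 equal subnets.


New prefix = 18 + 2 = 20
Each subnet has 4096 addresses
  190.4.128.0/20
  190.4.144.0/20
  190.4.160.0/20
  190.4.176.0/20
Subnets: 190.4.128.0/20, 190.4.144.0/20, 190.4.160.0/20, 190.4.176.0/20


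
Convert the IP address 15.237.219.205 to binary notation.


15 = 00001111
237 = 11101101
219 = 11011011
205 = 11001101
Binary: 00001111.11101101.11011011.11001101


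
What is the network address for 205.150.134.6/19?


IP:   11001101.10010110.10000110.00000110
Mask: 11111111.11111111.11100000.00000000
AND operation:
Net:  11001101.10010110.10000000.00000000
Network: 205.150.128.0/19


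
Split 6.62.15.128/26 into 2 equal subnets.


New prefix = 26 + 1 = 27
Each subnet has 32 addresses
  6.62.15.128/27
  6.62.15.160/27
Subnets: 6.62.15.128/27, 6.62.15.160/27


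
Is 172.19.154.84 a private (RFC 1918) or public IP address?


RFC 1918 private ranges:
  10.0.0.0/8 (10.0.0.0 - 10.255.255.255)
  172.16.0.0/12 (172.16.0.0 - 172.31.255.255)
  192.168.0.0/16 (192.168.0.0 - 192.168.255.255)
Private (in 172.16.0.0/12)


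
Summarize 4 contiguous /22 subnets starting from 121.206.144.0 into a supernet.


Original prefix: /22
Number of subnets: 4 = 2^2
New prefix = 22 - 2 = 20
Supernet: 121.206.144.0/20


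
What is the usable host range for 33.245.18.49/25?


Network: 33.245.18.0
Broadcast: 33.245.18.127
First usable = network + 1
Last usable = broadcast - 1
Range: 33.245.18.1 to 33.245.18.126


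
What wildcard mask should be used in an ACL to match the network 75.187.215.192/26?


Subnet mask: 255.255.255.192
Wildcard = 255.255.255.255 - subnet mask
255 - 255 = 0
255 - 255 = 0
255 - 255 = 0
255 - 192 = 63
Wildcard: 0.0.0.63


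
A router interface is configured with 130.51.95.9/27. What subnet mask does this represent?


/27 means 27 network bits, 5 host bits
Binary: 11111111111111111111111111100000
Mask: 255.255.255.224


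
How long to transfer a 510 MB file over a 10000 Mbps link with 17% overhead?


Effective throughput = 10000 * (1 - 17/100) = 8300 Mbps
File size in Mb = 510 * 8 = 4080 Mb
Time = 4080 / 8300
Time = 0.4916 seconds


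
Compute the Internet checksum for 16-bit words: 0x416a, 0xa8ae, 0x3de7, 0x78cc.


Sum all words (with carry folding):
+ 0x416a = 0x416a
+ 0xa8ae = 0xea18
+ 0x3de7 = 0x2800
+ 0x78cc = 0xa0cc
One's complement: ~0xa0cc
Checksum = 0x5f33


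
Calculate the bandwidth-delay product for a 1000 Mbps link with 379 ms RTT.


BDP = bandwidth * RTT
= 1000 Mbps * 379 ms
= 1000 * 1e6 * 379 / 1000 bits
= 379000000 bits
= 47375000 bytes
= 46264.6484 KB
BDP = 379000000 bits (47375000 bytes)


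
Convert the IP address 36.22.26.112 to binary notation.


36 = 00100100
22 = 00010110
26 = 00011010
112 = 01110000
Binary: 00100100.00010110.00011010.01110000


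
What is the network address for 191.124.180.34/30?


IP:   10111111.01111100.10110100.00100010
Mask: 11111111.11111111.11111111.11111100
AND operation:
Net:  10111111.01111100.10110100.00100000
Network: 191.124.180.32/30


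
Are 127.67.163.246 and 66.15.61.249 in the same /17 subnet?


Mask: 255.255.128.0
127.67.163.246 AND mask = 127.67.128.0
66.15.61.249 AND mask = 66.15.0.0
No, different subnets (127.67.128.0 vs 66.15.0.0)


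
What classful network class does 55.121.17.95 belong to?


First octet: 55
Binary: 00110111
0xxxxxxx -> Class A (1-126)
Class A, default mask 255.0.0.0 (/8)


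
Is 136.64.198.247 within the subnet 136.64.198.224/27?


Subnet network: 136.64.198.224
Test IP AND mask: 136.64.198.224
Yes, 136.64.198.247 is in 136.64.198.224/27


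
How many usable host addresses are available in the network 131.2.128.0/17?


Host bits = 32 - 17 = 15
Total addresses = 2^15 = 32768
Usable = total - 2 (network and broadcast)
Usable hosts: 32766


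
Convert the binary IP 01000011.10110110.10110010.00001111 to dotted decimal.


01000011 = 67
10110110 = 182
10110010 = 178
00001111 = 15
IP: 67.182.178.15


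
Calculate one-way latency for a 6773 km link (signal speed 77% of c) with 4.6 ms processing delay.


Speed = 0.77 * 3e5 km/s = 231000 km/s
Propagation delay = 6773 / 231000 = 0.0293 s = 29.3203 ms
Processing delay = 4.6 ms
Total one-way latency = 33.9203 ms


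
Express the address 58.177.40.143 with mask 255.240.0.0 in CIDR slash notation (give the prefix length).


Binary: 11111111.11110000.00000000.00000000
Count leading 1s
Prefix: /12


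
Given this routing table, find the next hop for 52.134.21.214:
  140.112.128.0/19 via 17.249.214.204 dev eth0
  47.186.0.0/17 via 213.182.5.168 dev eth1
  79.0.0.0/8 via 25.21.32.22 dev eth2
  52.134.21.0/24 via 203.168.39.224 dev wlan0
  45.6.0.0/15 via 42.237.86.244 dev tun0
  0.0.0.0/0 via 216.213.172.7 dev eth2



Longest prefix match for 52.134.21.214:
  /19 140.112.128.0: no
  /17 47.186.0.0: no
  /8 79.0.0.0: no
  /24 52.134.21.0: MATCH
  /15 45.6.0.0: no
  /0 0.0.0.0: MATCH
Selected: next-hop 203.168.39.224 via wlan0 (matched /24)


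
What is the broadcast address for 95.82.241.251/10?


Network: 95.64.0.0/10
Host bits = 22
Set all host bits to 1:
Broadcast: 95.127.255.255


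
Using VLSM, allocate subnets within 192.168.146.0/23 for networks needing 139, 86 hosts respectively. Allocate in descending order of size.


139 hosts -> /24 (254 usable): 192.168.146.0/24
86 hosts -> /25 (126 usable): 192.168.147.0/25
Allocation: 192.168.146.0/24 (139 hosts, 254 usable); 192.168.147.0/25 (86 hosts, 126 usable)


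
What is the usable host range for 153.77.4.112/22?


Network: 153.77.4.0
Broadcast: 153.77.7.255
First usable = network + 1
Last usable = broadcast - 1
Range: 153.77.4.1 to 153.77.7.254


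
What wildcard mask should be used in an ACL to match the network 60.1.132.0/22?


Subnet mask: 255.255.252.0
Wildcard = 255.255.255.255 - subnet mask
255 - 255 = 0
255 - 255 = 0
255 - 252 = 3
255 - 0 = 255
Wildcard: 0.0.3.255


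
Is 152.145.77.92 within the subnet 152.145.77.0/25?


Subnet network: 152.145.77.0
Test IP AND mask: 152.145.77.0
Yes, 152.145.77.92 is in 152.145.77.0/25


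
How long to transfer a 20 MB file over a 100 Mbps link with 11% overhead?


Effective throughput = 100 * (1 - 11/100) = 89 Mbps
File size in Mb = 20 * 8 = 160 Mb
Time = 160 / 89
Time = 1.7978 seconds


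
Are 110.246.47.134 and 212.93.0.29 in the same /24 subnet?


Mask: 255.255.255.0
110.246.47.134 AND mask = 110.246.47.0
212.93.0.29 AND mask = 212.93.0.0
No, different subnets (110.246.47.0 vs 212.93.0.0)


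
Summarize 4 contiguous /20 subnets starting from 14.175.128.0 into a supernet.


Original prefix: /20
Number of subnets: 4 = 2^2
New prefix = 20 - 2 = 18
Supernet: 14.175.128.0/18


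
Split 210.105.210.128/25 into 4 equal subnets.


New prefix = 25 + 2 = 27
Each subnet has 32 addresses
  210.105.210.128/27
  210.105.210.160/27
  210.105.210.192/27
  210.105.210.224/27
Subnets: 210.105.210.128/27, 210.105.210.160/27, 210.105.210.192/27, 210.105.210.224/27


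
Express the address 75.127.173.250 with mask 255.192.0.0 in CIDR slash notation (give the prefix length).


Binary: 11111111.11000000.00000000.00000000
Count leading 1s
Prefix: /10


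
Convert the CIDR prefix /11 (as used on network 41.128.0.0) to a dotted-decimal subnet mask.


/11 means 11 network bits, 21 host bits
Binary: 11111111111000000000000000000000
Mask: 255.224.0.0


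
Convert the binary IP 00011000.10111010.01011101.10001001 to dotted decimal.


00011000 = 24
10111010 = 186
01011101 = 93
10001001 = 137
IP: 24.186.93.137


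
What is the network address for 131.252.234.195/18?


IP:   10000011.11111100.11101010.11000011
Mask: 11111111.11111111.11000000.00000000
AND operation:
Net:  10000011.11111100.11000000.00000000
Network: 131.252.192.0/18


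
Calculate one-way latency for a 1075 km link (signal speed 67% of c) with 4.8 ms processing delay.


Speed = 0.67 * 3e5 km/s = 201000 km/s
Propagation delay = 1075 / 201000 = 0.0053 s = 5.3483 ms
Processing delay = 4.8 ms
Total one-way latency = 10.1483 ms


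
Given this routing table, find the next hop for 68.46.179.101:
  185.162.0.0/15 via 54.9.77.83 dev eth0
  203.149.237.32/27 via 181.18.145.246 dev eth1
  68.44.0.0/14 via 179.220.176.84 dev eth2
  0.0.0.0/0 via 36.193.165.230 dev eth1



Longest prefix match for 68.46.179.101:
  /15 185.162.0.0: no
  /27 203.149.237.32: no
  /14 68.44.0.0: MATCH
  /0 0.0.0.0: MATCH
Selected: next-hop 179.220.176.84 via eth2 (matched /14)


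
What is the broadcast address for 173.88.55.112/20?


Network: 173.88.48.0/20
Host bits = 12
Set all host bits to 1:
Broadcast: 173.88.63.255


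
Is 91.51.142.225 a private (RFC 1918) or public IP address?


RFC 1918 private ranges:
  10.0.0.0/8 (10.0.0.0 - 10.255.255.255)
  172.16.0.0/12 (172.16.0.0 - 172.31.255.255)
  192.168.0.0/16 (192.168.0.0 - 192.168.255.255)
Public (not in any RFC 1918 range)


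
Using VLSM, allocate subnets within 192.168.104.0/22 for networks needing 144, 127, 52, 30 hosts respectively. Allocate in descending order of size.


144 hosts -> /24 (254 usable): 192.168.104.0/24
127 hosts -> /24 (254 usable): 192.168.105.0/24
52 hosts -> /26 (62 usable): 192.168.106.0/26
30 hosts -> /27 (30 usable): 192.168.106.64/27
Allocation: 192.168.104.0/24 (144 hosts, 254 usable); 192.168.105.0/24 (127 hosts, 254 usable); 192.168.106.0/26 (52 hosts, 62 usable); 192.168.106.64/27 (30 hosts, 30 usable)


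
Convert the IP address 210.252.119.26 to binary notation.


210 = 11010010
252 = 11111100
119 = 01110111
26 = 00011010
Binary: 11010010.11111100.01110111.00011010


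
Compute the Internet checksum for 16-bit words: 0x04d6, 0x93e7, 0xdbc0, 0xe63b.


Sum all words (with carry folding):
+ 0x04d6 = 0x04d6
+ 0x93e7 = 0x98bd
+ 0xdbc0 = 0x747e
+ 0xe63b = 0x5aba
One's complement: ~0x5aba
Checksum = 0xa545


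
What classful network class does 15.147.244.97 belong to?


First octet: 15
Binary: 00001111
0xxxxxxx -> Class A (1-126)
Class A, default mask 255.0.0.0 (/8)


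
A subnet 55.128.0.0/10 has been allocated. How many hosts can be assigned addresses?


Host bits = 32 - 10 = 22
Total addresses = 2^22 = 4194304
Usable = total - 2 (network and broadcast)
Usable hosts: 4194302


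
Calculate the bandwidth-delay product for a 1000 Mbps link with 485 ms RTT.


BDP = bandwidth * RTT
= 1000 Mbps * 485 ms
= 1000 * 1e6 * 485 / 1000 bits
= 485000000 bits
= 60625000 bytes
= 59204.1016 KB
BDP = 485000000 bits (60625000 bytes)


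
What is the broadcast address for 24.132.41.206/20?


Network: 24.132.32.0/20
Host bits = 12
Set all host bits to 1:
Broadcast: 24.132.47.255


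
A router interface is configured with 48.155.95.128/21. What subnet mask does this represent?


/21 means 21 network bits, 11 host bits
Binary: 11111111111111111111100000000000
Mask: 255.255.248.0


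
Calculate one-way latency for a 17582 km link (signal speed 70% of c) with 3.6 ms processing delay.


Speed = 0.7 * 3e5 km/s = 210000 km/s
Propagation delay = 17582 / 210000 = 0.0837 s = 83.7238 ms
Processing delay = 3.6 ms
Total one-way latency = 87.3238 ms


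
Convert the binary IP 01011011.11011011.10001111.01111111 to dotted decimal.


01011011 = 91
11011011 = 219
10001111 = 143
01111111 = 127
IP: 91.219.143.127


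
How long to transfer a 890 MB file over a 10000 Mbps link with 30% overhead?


Effective throughput = 10000 * (1 - 30/100) = 7000 Mbps
File size in Mb = 890 * 8 = 7120 Mb
Time = 7120 / 7000
Time = 1.0171 seconds


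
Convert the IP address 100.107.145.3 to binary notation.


100 = 01100100
107 = 01101011
145 = 10010001
3 = 00000011
Binary: 01100100.01101011.10010001.00000011


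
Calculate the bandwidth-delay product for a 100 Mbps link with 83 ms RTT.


BDP = bandwidth * RTT
= 100 Mbps * 83 ms
= 100 * 1e6 * 83 / 1000 bits
= 8300000 bits
= 1037500 bytes
= 1013.1836 KB
BDP = 8300000 bits (1037500 bytes)


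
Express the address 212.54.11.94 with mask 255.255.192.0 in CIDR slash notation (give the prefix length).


Binary: 11111111.11111111.11000000.00000000
Count leading 1s
Prefix: /18


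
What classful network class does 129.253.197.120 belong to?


First octet: 129
Binary: 10000001
10xxxxxx -> Class B (128-191)
Class B, default mask 255.255.0.0 (/16)


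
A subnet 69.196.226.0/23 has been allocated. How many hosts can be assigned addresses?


Host bits = 32 - 23 = 9
Total addresses = 2^9 = 512
Usable = total - 2 (network and broadcast)
Usable hosts: 510


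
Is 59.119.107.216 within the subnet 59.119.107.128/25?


Subnet network: 59.119.107.128
Test IP AND mask: 59.119.107.128
Yes, 59.119.107.216 is in 59.119.107.128/25


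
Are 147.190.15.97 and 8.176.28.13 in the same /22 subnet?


Mask: 255.255.252.0
147.190.15.97 AND mask = 147.190.12.0
8.176.28.13 AND mask = 8.176.28.0
No, different subnets (147.190.12.0 vs 8.176.28.0)


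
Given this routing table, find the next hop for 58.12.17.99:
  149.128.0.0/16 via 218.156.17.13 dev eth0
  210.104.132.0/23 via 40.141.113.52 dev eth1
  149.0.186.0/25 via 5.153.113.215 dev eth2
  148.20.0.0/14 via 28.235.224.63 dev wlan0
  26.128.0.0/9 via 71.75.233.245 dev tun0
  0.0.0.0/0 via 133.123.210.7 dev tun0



Longest prefix match for 58.12.17.99:
  /16 149.128.0.0: no
  /23 210.104.132.0: no
  /25 149.0.186.0: no
  /14 148.20.0.0: no
  /9 26.128.0.0: no
  /0 0.0.0.0: MATCH
Selected: next-hop 133.123.210.7 via tun0 (matched /0)


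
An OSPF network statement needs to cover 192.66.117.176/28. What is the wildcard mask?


Subnet mask: 255.255.255.240
Wildcard = 255.255.255.255 - subnet mask
255 - 255 = 0
255 - 255 = 0
255 - 255 = 0
255 - 240 = 15
Wildcard: 0.0.0.15


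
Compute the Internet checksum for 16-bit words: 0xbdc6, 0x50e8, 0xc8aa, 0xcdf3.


Sum all words (with carry folding):
+ 0xbdc6 = 0xbdc6
+ 0x50e8 = 0x0eaf
+ 0xc8aa = 0xd759
+ 0xcdf3 = 0xa54d
One's complement: ~0xa54d
Checksum = 0x5ab2


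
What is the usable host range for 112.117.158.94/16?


Network: 112.117.0.0
Broadcast: 112.117.255.255
First usable = network + 1
Last usable = broadcast - 1
Range: 112.117.0.1 to 112.117.255.254


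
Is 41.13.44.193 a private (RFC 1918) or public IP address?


RFC 1918 private ranges:
  10.0.0.0/8 (10.0.0.0 - 10.255.255.255)
  172.16.0.0/12 (172.16.0.0 - 172.31.255.255)
  192.168.0.0/16 (192.168.0.0 - 192.168.255.255)
Public (not in any RFC 1918 range)


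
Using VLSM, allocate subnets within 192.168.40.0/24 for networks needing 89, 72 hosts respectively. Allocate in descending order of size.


89 hosts -> /25 (126 usable): 192.168.40.0/25
72 hosts -> /25 (126 usable): 192.168.40.128/25
Allocation: 192.168.40.0/25 (89 hosts, 126 usable); 192.168.40.128/25 (72 hosts, 126 usable)


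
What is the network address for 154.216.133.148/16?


IP:   10011010.11011000.10000101.10010100
Mask: 11111111.11111111.00000000.00000000
AND operation:
Net:  10011010.11011000.00000000.00000000
Network: 154.216.0.0/16


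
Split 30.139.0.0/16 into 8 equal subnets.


New prefix = 16 + 3 = 19
Each subnet has 8192 addresses
  30.139.0.0/19
  30.139.32.0/19
  30.139.64.0/19
  30.139.96.0/19
  30.139.128.0/19
  30.139.160.0/19
  30.139.192.0/19
  30.139.224.0/19
Subnets: 30.139.0.0/19, 30.139.32.0/19, 30.139.64.0/19, 30.139.96.0/19, 30.139.128.0/19, 30.139.160.0/19, 30.139.192.0/19, 30.139.224.0/19


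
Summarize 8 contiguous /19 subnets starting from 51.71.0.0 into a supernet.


Original prefix: /19
Number of subnets: 8 = 2^3
New prefix = 19 - 3 = 16
Supernet: 51.71.0.0/16


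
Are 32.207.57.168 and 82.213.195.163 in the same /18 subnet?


Mask: 255.255.192.0
32.207.57.168 AND mask = 32.207.0.0
82.213.195.163 AND mask = 82.213.192.0
No, different subnets (32.207.0.0 vs 82.213.192.0)


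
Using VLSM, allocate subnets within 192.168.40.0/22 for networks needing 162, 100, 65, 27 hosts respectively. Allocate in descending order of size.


162 hosts -> /24 (254 usable): 192.168.40.0/24
100 hosts -> /25 (126 usable): 192.168.41.0/25
65 hosts -> /25 (126 usable): 192.168.41.128/25
27 hosts -> /27 (30 usable): 192.168.42.0/27
Allocation: 192.168.40.0/24 (162 hosts, 254 usable); 192.168.41.0/25 (100 hosts, 126 usable); 192.168.41.128/25 (65 hosts, 126 usable); 192.168.42.0/27 (27 hosts, 30 usable)


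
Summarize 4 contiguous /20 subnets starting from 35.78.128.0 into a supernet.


Original prefix: /20
Number of subnets: 4 = 2^2
New prefix = 20 - 2 = 18
Supernet: 35.78.128.0/18


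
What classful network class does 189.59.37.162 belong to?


First octet: 189
Binary: 10111101
10xxxxxx -> Class B (128-191)
Class B, default mask 255.255.0.0 (/16)


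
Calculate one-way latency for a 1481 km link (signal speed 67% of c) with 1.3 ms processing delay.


Speed = 0.67 * 3e5 km/s = 201000 km/s
Propagation delay = 1481 / 201000 = 0.0074 s = 7.3682 ms
Processing delay = 1.3 ms
Total one-way latency = 8.6682 ms


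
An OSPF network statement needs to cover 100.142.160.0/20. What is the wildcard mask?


Subnet mask: 255.255.240.0
Wildcard = 255.255.255.255 - subnet mask
255 - 255 = 0
255 - 255 = 0
255 - 240 = 15
255 - 0 = 255
Wildcard: 0.0.15.255


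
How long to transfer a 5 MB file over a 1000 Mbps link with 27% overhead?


Effective throughput = 1000 * (1 - 27/100) = 730 Mbps
File size in Mb = 5 * 8 = 40 Mb
Time = 40 / 730
Time = 0.0548 seconds


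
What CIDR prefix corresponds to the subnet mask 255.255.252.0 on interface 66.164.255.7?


Binary: 11111111.11111111.11111100.00000000
Count leading 1s
Prefix: /22


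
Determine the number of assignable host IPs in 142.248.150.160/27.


Host bits = 32 - 27 = 5
Total addresses = 2^5 = 32
Usable = total - 2 (network and broadcast)
Usable hosts: 30


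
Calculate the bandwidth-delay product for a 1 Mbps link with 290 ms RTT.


BDP = bandwidth * RTT
= 1 Mbps * 290 ms
= 1 * 1e6 * 290 / 1000 bits
= 290000 bits
= 36250 bytes
= 35.4004 KB
BDP = 290000 bits (36250 bytes)


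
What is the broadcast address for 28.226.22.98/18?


Network: 28.226.0.0/18
Host bits = 14
Set all host bits to 1:
Broadcast: 28.226.63.255


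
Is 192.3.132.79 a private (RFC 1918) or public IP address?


RFC 1918 private ranges:
  10.0.0.0/8 (10.0.0.0 - 10.255.255.255)
  172.16.0.0/12 (172.16.0.0 - 172.31.255.255)
  192.168.0.0/16 (192.168.0.0 - 192.168.255.255)
Public (not in any RFC 1918 range)


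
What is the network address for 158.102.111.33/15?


IP:   10011110.01100110.01101111.00100001
Mask: 11111111.11111110.00000000.00000000
AND operation:
Net:  10011110.01100110.00000000.00000000
Network: 158.102.0.0/15


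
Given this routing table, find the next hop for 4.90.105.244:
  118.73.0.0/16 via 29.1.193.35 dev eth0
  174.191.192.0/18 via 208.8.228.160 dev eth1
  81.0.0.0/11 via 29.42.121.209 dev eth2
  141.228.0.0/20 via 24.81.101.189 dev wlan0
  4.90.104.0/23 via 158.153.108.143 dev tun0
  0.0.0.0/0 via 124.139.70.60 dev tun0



Longest prefix match for 4.90.105.244:
  /16 118.73.0.0: no
  /18 174.191.192.0: no
  /11 81.0.0.0: no
  /20 141.228.0.0: no
  /23 4.90.104.0: MATCH
  /0 0.0.0.0: MATCH
Selected: next-hop 158.153.108.143 via tun0 (matched /23)


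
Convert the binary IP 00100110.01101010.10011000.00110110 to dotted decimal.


00100110 = 38
01101010 = 106
10011000 = 152
00110110 = 54
IP: 38.106.152.54


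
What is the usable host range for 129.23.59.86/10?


Network: 129.0.0.0
Broadcast: 129.63.255.255
First usable = network + 1
Last usable = broadcast - 1
Range: 129.0.0.1 to 129.63.255.254


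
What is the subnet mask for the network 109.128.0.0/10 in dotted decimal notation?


/10 means 10 network bits, 22 host bits
Binary: 11111111110000000000000000000000
Mask: 255.192.0.0


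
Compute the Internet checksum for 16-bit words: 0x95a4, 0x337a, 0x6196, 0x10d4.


Sum all words (with carry folding):
+ 0x95a4 = 0x95a4
+ 0x337a = 0xc91e
+ 0x6196 = 0x2ab5
+ 0x10d4 = 0x3b89
One's complement: ~0x3b89
Checksum = 0xc476


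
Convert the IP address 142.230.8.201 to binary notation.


142 = 10001110
230 = 11100110
8 = 00001000
201 = 11001001
Binary: 10001110.11100110.00001000.11001001


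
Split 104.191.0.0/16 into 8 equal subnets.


New prefix = 16 + 3 = 19
Each subnet has 8192 addresses
  104.191.0.0/19
  104.191.32.0/19
  104.191.64.0/19
  104.191.96.0/19
  104.191.128.0/19
  104.191.160.0/19
  104.191.192.0/19
  104.191.224.0/19
Subnets: 104.191.0.0/19, 104.191.32.0/19, 104.191.64.0/19, 104.191.96.0/19, 104.191.128.0/19, 104.191.160.0/19, 104.191.192.0/19, 104.191.224.0/19


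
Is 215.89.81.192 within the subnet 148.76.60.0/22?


Subnet network: 148.76.60.0
Test IP AND mask: 215.89.80.0
No, 215.89.81.192 is not in 148.76.60.0/22


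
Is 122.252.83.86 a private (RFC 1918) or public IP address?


RFC 1918 private ranges:
  10.0.0.0/8 (10.0.0.0 - 10.255.255.255)
  172.16.0.0/12 (172.16.0.0 - 172.31.255.255)
  192.168.0.0/16 (192.168.0.0 - 192.168.255.255)
Public (not in any RFC 1918 range)


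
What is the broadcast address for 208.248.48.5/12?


Network: 208.240.0.0/12
Host bits = 20
Set all host bits to 1:
Broadcast: 208.255.255.255


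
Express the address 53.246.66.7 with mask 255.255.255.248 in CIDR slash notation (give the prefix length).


Binary: 11111111.11111111.11111111.11111000
Count leading 1s
Prefix: /29


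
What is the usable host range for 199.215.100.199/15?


Network: 199.214.0.0
Broadcast: 199.215.255.255
First usable = network + 1
Last usable = broadcast - 1
Range: 199.214.0.1 to 199.215.255.254


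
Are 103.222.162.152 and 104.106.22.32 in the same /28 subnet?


Mask: 255.255.255.240
103.222.162.152 AND mask = 103.222.162.144
104.106.22.32 AND mask = 104.106.22.32
No, different subnets (103.222.162.144 vs 104.106.22.32)


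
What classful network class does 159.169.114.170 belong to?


First octet: 159
Binary: 10011111
10xxxxxx -> Class B (128-191)
Class B, default mask 255.255.0.0 (/16)


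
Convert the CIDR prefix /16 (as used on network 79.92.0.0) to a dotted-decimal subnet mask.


/16 means 16 network bits, 16 host bits
Binary: 11111111111111110000000000000000
Mask: 255.255.0.0


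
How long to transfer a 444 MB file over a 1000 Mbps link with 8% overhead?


Effective throughput = 1000 * (1 - 8/100) = 920 Mbps
File size in Mb = 444 * 8 = 3552 Mb
Time = 3552 / 920
Time = 3.8609 seconds


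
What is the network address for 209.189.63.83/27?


IP:   11010001.10111101.00111111.01010011
Mask: 11111111.11111111.11111111.11100000
AND operation:
Net:  11010001.10111101.00111111.01000000
Network: 209.189.63.64/27


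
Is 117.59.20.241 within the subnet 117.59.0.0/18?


Subnet network: 117.59.0.0
Test IP AND mask: 117.59.0.0
Yes, 117.59.20.241 is in 117.59.0.0/18


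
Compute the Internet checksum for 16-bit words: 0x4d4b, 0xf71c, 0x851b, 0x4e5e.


Sum all words (with carry folding):
+ 0x4d4b = 0x4d4b
+ 0xf71c = 0x4468
+ 0x851b = 0xc983
+ 0x4e5e = 0x17e2
One's complement: ~0x17e2
Checksum = 0xe81d


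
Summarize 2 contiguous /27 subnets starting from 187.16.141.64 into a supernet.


Original prefix: /27
Number of subnets: 2 = 2^1
New prefix = 27 - 1 = 26
Supernet: 187.16.141.64/26


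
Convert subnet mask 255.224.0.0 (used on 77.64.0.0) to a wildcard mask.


Subnet mask: 255.224.0.0
Wildcard = 255.255.255.255 - subnet mask
255 - 255 = 0
255 - 224 = 31
255 - 0 = 255
255 - 0 = 255
Wildcard: 0.31.255.255


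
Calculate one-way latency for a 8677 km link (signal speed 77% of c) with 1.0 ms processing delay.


Speed = 0.77 * 3e5 km/s = 231000 km/s
Propagation delay = 8677 / 231000 = 0.0376 s = 37.5628 ms
Processing delay = 1.0 ms
Total one-way latency = 38.5628 ms


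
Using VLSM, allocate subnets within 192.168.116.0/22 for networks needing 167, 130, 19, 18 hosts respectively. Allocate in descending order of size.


167 hosts -> /24 (254 usable): 192.168.116.0/24
130 hosts -> /24 (254 usable): 192.168.117.0/24
19 hosts -> /27 (30 usable): 192.168.118.0/27
18 hosts -> /27 (30 usable): 192.168.118.32/27
Allocation: 192.168.116.0/24 (167 hosts, 254 usable); 192.168.117.0/24 (130 hosts, 254 usable); 192.168.118.0/27 (19 hosts, 30 usable); 192.168.118.32/27 (18 hosts, 30 usable)


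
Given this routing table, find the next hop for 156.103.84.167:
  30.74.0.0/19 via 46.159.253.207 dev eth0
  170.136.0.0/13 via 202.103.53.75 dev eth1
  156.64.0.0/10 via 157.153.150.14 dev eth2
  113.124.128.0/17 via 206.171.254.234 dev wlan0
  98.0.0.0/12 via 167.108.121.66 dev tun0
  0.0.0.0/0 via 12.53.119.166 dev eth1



Longest prefix match for 156.103.84.167:
  /19 30.74.0.0: no
  /13 170.136.0.0: no
  /10 156.64.0.0: MATCH
  /17 113.124.128.0: no
  /12 98.0.0.0: no
  /0 0.0.0.0: MATCH
Selected: next-hop 157.153.150.14 via eth2 (matched /10)


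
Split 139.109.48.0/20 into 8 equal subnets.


New prefix = 20 + 3 = 23
Each subnet has 512 addresses
  139.109.48.0/23
  139.109.50.0/23
  139.109.52.0/23
  139.109.54.0/23
  139.109.56.0/23
  139.109.58.0/23
  139.109.60.0/23
  139.109.62.0/23
Subnets: 139.109.48.0/23, 139.109.50.0/23, 139.109.52.0/23, 139.109.54.0/23, 139.109.56.0/23, 139.109.58.0/23, 139.109.60.0/23, 139.109.62.0/23


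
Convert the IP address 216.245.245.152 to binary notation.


216 = 11011000
245 = 11110101
245 = 11110101
152 = 10011000
Binary: 11011000.11110101.11110101.10011000


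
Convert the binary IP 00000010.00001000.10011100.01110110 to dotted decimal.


00000010 = 2
00001000 = 8
10011100 = 156
01110110 = 118
IP: 2.8.156.118


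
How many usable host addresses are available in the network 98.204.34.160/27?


Host bits = 32 - 27 = 5
Total addresses = 2^5 = 32
Usable = total - 2 (network and broadcast)
Usable hosts: 30


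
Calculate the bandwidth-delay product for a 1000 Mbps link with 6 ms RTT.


BDP = bandwidth * RTT
= 1000 Mbps * 6 ms
= 1000 * 1e6 * 6 / 1000 bits
= 6000000 bits
= 750000 bytes
= 732.4219 KB
BDP = 6000000 bits (750000 bytes)


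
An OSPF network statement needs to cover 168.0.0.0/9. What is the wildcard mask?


Subnet mask: 255.128.0.0
Wildcard = 255.255.255.255 - subnet mask
255 - 255 = 0
255 - 128 = 127
255 - 0 = 255
255 - 0 = 255
Wildcard: 0.127.255.255


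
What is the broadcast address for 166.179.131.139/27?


Network: 166.179.131.128/27
Host bits = 5
Set all host bits to 1:
Broadcast: 166.179.131.159


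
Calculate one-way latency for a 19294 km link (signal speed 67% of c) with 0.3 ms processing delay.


Speed = 0.67 * 3e5 km/s = 201000 km/s
Propagation delay = 19294 / 201000 = 0.096 s = 95.99 ms
Processing delay = 0.3 ms
Total one-way latency = 96.29 ms


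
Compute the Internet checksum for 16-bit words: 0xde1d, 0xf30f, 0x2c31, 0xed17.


Sum all words (with carry folding):
+ 0xde1d = 0xde1d
+ 0xf30f = 0xd12d
+ 0x2c31 = 0xfd5e
+ 0xed17 = 0xea76
One's complement: ~0xea76
Checksum = 0x1589


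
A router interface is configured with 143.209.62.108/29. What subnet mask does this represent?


/29 means 29 network bits, 3 host bits
Binary: 11111111111111111111111111111000
Mask: 255.255.255.248


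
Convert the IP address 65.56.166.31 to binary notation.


65 = 01000001
56 = 00111000
166 = 10100110
31 = 00011111
Binary: 01000001.00111000.10100110.00011111


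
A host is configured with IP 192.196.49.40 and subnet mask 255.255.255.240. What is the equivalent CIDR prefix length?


Binary: 11111111.11111111.11111111.11110000
Count leading 1s
Prefix: /28


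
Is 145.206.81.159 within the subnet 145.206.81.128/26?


Subnet network: 145.206.81.128
Test IP AND mask: 145.206.81.128
Yes, 145.206.81.159 is in 145.206.81.128/26


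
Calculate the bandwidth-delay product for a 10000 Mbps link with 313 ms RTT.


BDP = bandwidth * RTT
= 10000 Mbps * 313 ms
= 10000 * 1e6 * 313 / 1000 bits
= 3130000000 bits
= 391250000 bytes
= 382080.0781 KB
BDP = 3130000000 bits (391250000 bytes)


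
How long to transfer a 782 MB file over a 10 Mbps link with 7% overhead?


Effective throughput = 10 * (1 - 7/100) = 9.3 Mbps
File size in Mb = 782 * 8 = 6256 Mb
Time = 6256 / 9.3
Time = 672.6882 seconds


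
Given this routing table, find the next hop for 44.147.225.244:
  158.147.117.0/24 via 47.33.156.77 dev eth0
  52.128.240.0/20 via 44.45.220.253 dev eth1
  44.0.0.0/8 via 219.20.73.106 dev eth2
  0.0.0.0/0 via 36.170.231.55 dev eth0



Longest prefix match for 44.147.225.244:
  /24 158.147.117.0: no
  /20 52.128.240.0: no
  /8 44.0.0.0: MATCH
  /0 0.0.0.0: MATCH
Selected: next-hop 219.20.73.106 via eth2 (matched /8)


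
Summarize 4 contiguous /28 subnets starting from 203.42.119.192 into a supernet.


Original prefix: /28
Number of subnets: 4 = 2^2
New prefix = 28 - 2 = 26
Supernet: 203.42.119.192/26


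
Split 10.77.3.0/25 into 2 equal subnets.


New prefix = 25 + 1 = 26
Each subnet has 64 addresses
  10.77.3.0/26
  10.77.3.64/26
Subnets: 10.77.3.0/26, 10.77.3.64/26


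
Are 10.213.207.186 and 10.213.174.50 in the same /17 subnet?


Mask: 255.255.128.0
10.213.207.186 AND mask = 10.213.128.0
10.213.174.50 AND mask = 10.213.128.0
Yes, same subnet (10.213.128.0)


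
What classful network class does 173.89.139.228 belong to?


First octet: 173
Binary: 10101101
10xxxxxx -> Class B (128-191)
Class B, default mask 255.255.0.0 (/16)


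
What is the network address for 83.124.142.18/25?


IP:   01010011.01111100.10001110.00010010
Mask: 11111111.11111111.11111111.10000000
AND operation:
Net:  01010011.01111100.10001110.00000000
Network: 83.124.142.0/25


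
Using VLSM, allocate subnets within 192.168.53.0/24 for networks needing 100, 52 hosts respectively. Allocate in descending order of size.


100 hosts -> /25 (126 usable): 192.168.53.0/25
52 hosts -> /26 (62 usable): 192.168.53.128/26
Allocation: 192.168.53.0/25 (100 hosts, 126 usable); 192.168.53.128/26 (52 hosts, 62 usable)


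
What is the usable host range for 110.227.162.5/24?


Network: 110.227.162.0
Broadcast: 110.227.162.255
First usable = network + 1
Last usable = broadcast - 1
Range: 110.227.162.1 to 110.227.162.254


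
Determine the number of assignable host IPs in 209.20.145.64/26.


Host bits = 32 - 26 = 6
Total addresses = 2^6 = 64
Usable = total - 2 (network and broadcast)
Usable hosts: 62


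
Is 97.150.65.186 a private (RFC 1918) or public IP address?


RFC 1918 private ranges:
  10.0.0.0/8 (10.0.0.0 - 10.255.255.255)
  172.16.0.0/12 (172.16.0.0 - 172.31.255.255)
  192.168.0.0/16 (192.168.0.0 - 192.168.255.255)
Public (not in any RFC 1918 range)


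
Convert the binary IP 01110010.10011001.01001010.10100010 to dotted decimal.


01110010 = 114
10011001 = 153
01001010 = 74
10100010 = 162
IP: 114.153.74.162


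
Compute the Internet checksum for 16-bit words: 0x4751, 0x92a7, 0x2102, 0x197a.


Sum all words (with carry folding):
+ 0x4751 = 0x4751
+ 0x92a7 = 0xd9f8
+ 0x2102 = 0xfafa
+ 0x197a = 0x1475
One's complement: ~0x1475
Checksum = 0xeb8a


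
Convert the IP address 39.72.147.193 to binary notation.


39 = 00100111
72 = 01001000
147 = 10010011
193 = 11000001
Binary: 00100111.01001000.10010011.11000001


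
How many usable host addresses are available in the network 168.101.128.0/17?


Host bits = 32 - 17 = 15
Total addresses = 2^15 = 32768
Usable = total - 2 (network and broadcast)
Usable hosts: 32766


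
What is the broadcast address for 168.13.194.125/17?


Network: 168.13.128.0/17
Host bits = 15
Set all host bits to 1:
Broadcast: 168.13.255.255


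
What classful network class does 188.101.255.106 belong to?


First octet: 188
Binary: 10111100
10xxxxxx -> Class B (128-191)
Class B, default mask 255.255.0.0 (/16)


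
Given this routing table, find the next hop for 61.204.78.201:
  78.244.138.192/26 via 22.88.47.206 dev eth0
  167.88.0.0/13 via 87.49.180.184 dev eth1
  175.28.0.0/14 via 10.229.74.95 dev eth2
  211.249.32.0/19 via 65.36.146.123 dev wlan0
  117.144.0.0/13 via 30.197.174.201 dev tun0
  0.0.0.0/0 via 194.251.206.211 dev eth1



Longest prefix match for 61.204.78.201:
  /26 78.244.138.192: no
  /13 167.88.0.0: no
  /14 175.28.0.0: no
  /19 211.249.32.0: no
  /13 117.144.0.0: no
  /0 0.0.0.0: MATCH
Selected: next-hop 194.251.206.211 via eth1 (matched /0)


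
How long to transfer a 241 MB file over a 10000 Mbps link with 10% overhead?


Effective throughput = 10000 * (1 - 10/100) = 9000 Mbps
File size in Mb = 241 * 8 = 1928 Mb
Time = 1928 / 9000
Time = 0.2142 seconds


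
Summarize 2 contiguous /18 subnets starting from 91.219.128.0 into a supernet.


Original prefix: /18
Number of subnets: 2 = 2^1
New prefix = 18 - 1 = 17
Supernet: 91.219.128.0/17
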